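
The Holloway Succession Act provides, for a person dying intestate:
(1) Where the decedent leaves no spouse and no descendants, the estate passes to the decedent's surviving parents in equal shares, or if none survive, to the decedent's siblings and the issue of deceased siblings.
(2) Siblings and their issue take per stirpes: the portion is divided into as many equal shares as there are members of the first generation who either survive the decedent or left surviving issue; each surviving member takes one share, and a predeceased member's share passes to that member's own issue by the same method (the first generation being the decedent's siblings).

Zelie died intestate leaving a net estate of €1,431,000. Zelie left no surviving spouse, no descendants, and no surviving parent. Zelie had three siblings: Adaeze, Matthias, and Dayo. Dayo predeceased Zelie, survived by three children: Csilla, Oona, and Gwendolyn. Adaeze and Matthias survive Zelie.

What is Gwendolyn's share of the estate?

Gwendolyn receives €159,000.

The entire €1,431,000 passes to the siblings and their issue.
That amount (€1,431,000) is divided into 3 shares of €477,000: Adaeze and Matthias each take €477,000; Dayo's €477,000 share passes to Dayo's issue.
Dayo's share (€477,000) is divided into 3 shares of €159,000: Csilla, Oona, and Gwendolyn each take €159,000.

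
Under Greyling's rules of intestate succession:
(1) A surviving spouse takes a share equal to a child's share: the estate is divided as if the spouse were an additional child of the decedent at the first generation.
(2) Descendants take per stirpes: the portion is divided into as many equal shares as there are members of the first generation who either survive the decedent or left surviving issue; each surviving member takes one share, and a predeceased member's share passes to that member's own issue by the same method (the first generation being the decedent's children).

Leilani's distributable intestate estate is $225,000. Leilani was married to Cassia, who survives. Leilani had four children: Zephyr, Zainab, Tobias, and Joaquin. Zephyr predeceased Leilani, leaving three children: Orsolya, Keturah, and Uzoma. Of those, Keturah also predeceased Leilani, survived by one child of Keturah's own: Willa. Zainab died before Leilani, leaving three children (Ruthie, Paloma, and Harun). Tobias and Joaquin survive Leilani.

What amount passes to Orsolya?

The spouse counts as an additional share at the children's level, so there are 5 primary shares of $45,000. Cassia takes one such share ($45,000).
The children's combined portion ($180,000) is divided into 4 shares of $45,000: Tobias and Joaquin each take $45,000; Zephyr's $45,000 share passes to Zephyr's issue; Zainab's $45,000 share passes to Zainab's issue.
Zephyr's share ($45,000) is divided into 3 shares of $15,000: Orsolya and Uzoma each take $15,000; Keturah's $15,000 share passes to Keturah's issue.
Keturah's share ($15,000) passes entirely to Willa.
Zainab's share ($45,000) is divided into 3 shares of $15,000: Ruthie, Paloma, and Harun each take $15,000.

Orsolya receives $15,000.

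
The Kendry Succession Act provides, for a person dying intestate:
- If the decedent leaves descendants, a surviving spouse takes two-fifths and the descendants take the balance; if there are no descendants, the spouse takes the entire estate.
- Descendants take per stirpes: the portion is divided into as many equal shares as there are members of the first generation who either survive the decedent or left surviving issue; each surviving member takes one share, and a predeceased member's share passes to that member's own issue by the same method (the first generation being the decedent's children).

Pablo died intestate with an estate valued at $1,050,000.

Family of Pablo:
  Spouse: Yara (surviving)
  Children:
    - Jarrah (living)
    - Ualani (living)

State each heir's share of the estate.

Yara: $420,000; Jarrah: $315,000; Ualani: $315,000

Yara takes two-fifths of $1,050,000 = $420,000. The remaining $630,000 passes to the descendants.
The descendants' portion ($630,000) is divided into 2 shares of $315,000: Jarrah and Ualani each take $315,000.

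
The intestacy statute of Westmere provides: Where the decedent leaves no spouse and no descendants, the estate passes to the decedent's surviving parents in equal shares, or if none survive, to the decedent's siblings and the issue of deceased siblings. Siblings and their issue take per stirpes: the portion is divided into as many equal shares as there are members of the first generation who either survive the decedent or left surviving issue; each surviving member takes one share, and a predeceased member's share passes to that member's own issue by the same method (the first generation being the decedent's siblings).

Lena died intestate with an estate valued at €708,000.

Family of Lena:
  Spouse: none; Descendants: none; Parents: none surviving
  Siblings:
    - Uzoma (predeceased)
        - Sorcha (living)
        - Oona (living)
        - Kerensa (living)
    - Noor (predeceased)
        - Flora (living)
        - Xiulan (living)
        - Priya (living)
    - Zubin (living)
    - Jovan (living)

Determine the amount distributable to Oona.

Oona receives €59,000.

The entire €708,000 passes to the siblings and their issue.
That amount (€708,000) is divided into 4 shares of €177,000: Zubin and Jovan each take €177,000; Uzoma's €177,000 share passes to Uzoma's issue; Noor's €177,000 share passes to Noor's issue.
Uzoma's share (€177,000) is divided into 3 shares of €59,000: Sorcha, Oona, and Kerensa each take €59,000.
Noor's share (€177,000) is divided into 3 shares of €59,000: Flora, Xiulan, and Priya each take €59,000.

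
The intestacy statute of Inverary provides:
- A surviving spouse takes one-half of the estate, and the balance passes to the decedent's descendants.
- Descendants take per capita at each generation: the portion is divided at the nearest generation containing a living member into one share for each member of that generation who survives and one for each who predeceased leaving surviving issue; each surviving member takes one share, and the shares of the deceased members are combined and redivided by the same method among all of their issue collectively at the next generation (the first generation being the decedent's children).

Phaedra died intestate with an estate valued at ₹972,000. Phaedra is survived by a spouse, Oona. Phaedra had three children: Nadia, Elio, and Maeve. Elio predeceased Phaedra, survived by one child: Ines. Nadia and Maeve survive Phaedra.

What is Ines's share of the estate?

Ines receives ₹162,000.

Oona takes one-half of ₹972,000 = ₹486,000. The remaining ₹486,000 passes to the descendants.
The descendants' portion (₹486,000) is divided at the children's generation into 3 shares of ₹162,000. Nadia and Maeve each take ₹162,000. The remaining share for the deceased Elio (₹162,000) is carried to the next generation.
That pool (₹162,000) passes entirely to Ines, the sole taker at the grandchildren's generation.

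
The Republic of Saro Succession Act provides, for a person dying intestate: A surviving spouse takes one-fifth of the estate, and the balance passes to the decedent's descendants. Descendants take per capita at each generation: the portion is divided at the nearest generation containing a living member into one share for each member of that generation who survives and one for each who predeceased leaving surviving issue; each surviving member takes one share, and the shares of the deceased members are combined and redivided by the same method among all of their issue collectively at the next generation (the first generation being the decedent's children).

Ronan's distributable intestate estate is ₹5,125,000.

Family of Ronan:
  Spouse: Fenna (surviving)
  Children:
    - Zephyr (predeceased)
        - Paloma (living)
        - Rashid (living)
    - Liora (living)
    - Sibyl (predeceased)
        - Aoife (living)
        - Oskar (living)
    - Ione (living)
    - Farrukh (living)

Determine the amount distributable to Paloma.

Paloma receives ₹410,000.

Fenna takes one-fifth of ₹5,125,000 = ₹1,025,000. The remaining ₹4,100,000 passes to the descendants.
The descendants' portion (₹4,100,000) is divided at the children's generation into 5 shares of ₹820,000. Liora, Ione, and Farrukh each take ₹820,000. The 2 shares of the deceased (Zephyr and Sibyl) are combined into a pool of ₹1,640,000.
That pool (₹1,640,000) is divided at the grandchildren's generation equally among Paloma, Rashid, Aoife, and Oskar: ₹410,000 each.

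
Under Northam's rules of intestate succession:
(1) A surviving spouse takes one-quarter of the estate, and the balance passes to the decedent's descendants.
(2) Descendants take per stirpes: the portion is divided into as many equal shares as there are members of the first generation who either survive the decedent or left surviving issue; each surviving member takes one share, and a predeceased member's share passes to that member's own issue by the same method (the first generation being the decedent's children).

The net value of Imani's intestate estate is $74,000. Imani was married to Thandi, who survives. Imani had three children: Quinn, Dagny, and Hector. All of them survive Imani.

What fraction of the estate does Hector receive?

Hector receives 1/4 of the estate.

Thandi takes one-quarter of $74,000 = $18,500. The remaining $55,500 passes to the descendants.
The descendants' portion ($55,500) is divided into 3 shares of $18,500: Quinn, Dagny, and Hector each take $18,500.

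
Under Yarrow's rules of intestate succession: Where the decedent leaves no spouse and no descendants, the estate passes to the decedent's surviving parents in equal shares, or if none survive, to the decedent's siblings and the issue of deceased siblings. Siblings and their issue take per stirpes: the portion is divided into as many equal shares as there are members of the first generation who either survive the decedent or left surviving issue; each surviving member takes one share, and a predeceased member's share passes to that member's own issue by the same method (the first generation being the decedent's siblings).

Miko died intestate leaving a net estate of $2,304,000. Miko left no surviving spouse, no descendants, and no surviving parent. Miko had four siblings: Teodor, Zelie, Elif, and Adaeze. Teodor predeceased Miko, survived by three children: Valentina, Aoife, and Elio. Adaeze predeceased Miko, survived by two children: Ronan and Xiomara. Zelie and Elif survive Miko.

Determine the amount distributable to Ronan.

Ronan receives $288,000.

The entire $2,304,000 passes to the siblings and their issue.
That amount ($2,304,000) is divided into 4 shares of $576,000: Zelie and Elif each take $576,000; Teodor's $576,000 share passes to Teodor's issue; Adaeze's $576,000 share passes to Adaeze's issue.
Teodor's share ($576,000) is divided into 3 shares of $192,000: Valentina, Aoife, and Elio each take $192,000.
Adaeze's share ($576,000) is divided into 2 shares of $288,000: Ronan and Xiomara each take $288,000.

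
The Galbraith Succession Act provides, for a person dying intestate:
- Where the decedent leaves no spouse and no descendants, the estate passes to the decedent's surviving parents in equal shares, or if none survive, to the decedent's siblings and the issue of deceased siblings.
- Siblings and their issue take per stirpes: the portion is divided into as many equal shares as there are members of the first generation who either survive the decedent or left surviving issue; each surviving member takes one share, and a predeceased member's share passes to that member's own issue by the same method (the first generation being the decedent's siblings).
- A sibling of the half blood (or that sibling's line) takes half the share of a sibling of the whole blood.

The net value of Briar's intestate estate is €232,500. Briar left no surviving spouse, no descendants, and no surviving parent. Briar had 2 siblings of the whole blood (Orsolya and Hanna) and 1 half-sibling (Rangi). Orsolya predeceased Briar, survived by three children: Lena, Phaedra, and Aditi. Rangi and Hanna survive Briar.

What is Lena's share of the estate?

The entire €232,500 passes to the siblings and their issue.
Counting each half-blood sibling's line as half a unit, there are 5/2 units in €232,500, so one unit is €93,000. Whole-blood lines (Orsolya and Hanna) take €93,000 each; half-blood lines (Rangi) take €46,500 each.
Orsolya's share (€93,000) is divided into 3 shares of €31,000: Lena, Phaedra, and Aditi each take €31,000.

Lena receives €31,000.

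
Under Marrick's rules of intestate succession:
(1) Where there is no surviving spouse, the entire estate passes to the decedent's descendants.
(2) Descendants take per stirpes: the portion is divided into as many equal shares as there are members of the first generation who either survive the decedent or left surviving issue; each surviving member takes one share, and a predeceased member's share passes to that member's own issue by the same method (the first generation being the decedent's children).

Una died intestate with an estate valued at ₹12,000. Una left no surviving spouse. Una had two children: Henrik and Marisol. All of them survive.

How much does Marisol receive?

The entire ₹12,000 passes to the descendants.
That amount (₹12,000) is divided into 2 shares of ₹6,000: Henrik and Marisol each take ₹6,000.

Marisol receives ₹6,000.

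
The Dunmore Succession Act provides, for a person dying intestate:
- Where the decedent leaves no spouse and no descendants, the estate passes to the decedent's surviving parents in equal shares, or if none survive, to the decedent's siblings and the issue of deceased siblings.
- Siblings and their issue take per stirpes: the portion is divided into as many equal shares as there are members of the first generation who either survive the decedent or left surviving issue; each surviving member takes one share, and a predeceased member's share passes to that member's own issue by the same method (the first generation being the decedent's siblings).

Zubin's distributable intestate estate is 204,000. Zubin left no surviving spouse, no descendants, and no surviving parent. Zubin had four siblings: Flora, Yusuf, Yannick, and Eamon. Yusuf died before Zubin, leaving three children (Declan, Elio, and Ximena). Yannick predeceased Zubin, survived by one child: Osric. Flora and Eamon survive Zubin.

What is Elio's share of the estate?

Elio receives 17,000.

The entire 204,000 passes to the siblings and their issue.
That amount (204,000) is divided into 4 shares of 51,000: Flora and Eamon each take 51,000; Yusuf's 51,000 share passes to Yusuf's issue; Yannick's 51,000 share passes to Yannick's issue.
Yusuf's share (51,000) is divided into 3 shares of 17,000: Declan, Elio, and Ximena each take 17,000.
Yannick's share (51,000) passes entirely to Osric.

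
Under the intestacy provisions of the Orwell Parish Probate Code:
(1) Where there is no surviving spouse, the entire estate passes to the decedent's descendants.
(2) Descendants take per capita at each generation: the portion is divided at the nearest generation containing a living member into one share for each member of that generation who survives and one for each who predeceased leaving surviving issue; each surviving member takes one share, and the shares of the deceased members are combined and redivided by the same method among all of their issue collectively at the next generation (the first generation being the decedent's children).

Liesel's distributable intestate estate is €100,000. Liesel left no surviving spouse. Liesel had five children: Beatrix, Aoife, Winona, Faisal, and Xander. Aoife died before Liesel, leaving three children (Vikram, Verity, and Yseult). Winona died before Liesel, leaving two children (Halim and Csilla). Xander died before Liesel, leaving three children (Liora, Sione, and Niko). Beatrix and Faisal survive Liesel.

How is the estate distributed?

The entire €100,000 passes to the descendants.
That amount (€100,000) is divided at the children's generation into 5 shares of €20,000. Beatrix and Faisal each take €20,000. The 3 shares of the deceased (Aoife, Winona, and Xander) are combined into a pool of €60,000.
That pool (€60,000) is divided at the grandchildren's generation equally among Vikram, Verity, Yseult, Halim, Csilla, Liora, Sione, and Niko: €7,500 each.

Beatrix: €20,000; Vikram: €7,500; Verity: €7,500; Yseult: €7,500; Halim: €7,500; Csilla: €7,500; Faisal: €20,000; Liora: €7,500; Sione: €7,500; Niko: €7,500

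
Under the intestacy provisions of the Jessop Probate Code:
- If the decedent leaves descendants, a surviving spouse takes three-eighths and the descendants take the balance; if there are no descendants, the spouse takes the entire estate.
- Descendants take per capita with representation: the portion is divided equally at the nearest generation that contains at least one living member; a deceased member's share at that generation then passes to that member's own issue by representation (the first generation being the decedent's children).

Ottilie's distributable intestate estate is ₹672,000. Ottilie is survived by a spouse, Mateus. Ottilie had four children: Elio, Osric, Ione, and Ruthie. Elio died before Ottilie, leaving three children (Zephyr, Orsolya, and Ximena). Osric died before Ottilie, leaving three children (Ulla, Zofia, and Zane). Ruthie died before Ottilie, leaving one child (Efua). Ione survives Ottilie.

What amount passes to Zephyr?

Mateus takes three-eighths of ₹672,000 = ₹252,000. The remaining ₹420,000 passes to the descendants.
The descendants' portion (₹420,000) is divided into 4 shares of ₹105,000: Ione takes ₹105,000; Elio's ₹105,000 share passes to Elio's issue; Osric's ₹105,000 share passes to Osric's issue; Ruthie's ₹105,000 share passes to Ruthie's issue.
Elio's share (₹105,000) is divided into 3 shares of ₹35,000: Zephyr, Orsolya, and Ximena each take ₹35,000.
Osric's share (₹105,000) is divided into 3 shares of ₹35,000: Ulla, Zofia, and Zane each take ₹35,000.
Ruthie's share (₹105,000) passes entirely to Efua.

Zephyr receives ₹35,000.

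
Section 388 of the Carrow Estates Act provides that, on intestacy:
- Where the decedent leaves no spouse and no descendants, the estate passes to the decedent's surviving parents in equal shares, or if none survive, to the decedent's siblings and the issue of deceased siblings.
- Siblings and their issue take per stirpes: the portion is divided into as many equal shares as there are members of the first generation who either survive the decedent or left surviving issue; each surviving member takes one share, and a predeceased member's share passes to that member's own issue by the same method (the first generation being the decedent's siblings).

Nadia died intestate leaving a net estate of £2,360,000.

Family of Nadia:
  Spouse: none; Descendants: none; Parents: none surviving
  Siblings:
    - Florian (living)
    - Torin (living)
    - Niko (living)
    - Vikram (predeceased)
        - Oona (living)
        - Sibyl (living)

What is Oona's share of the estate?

The entire £2,360,000 passes to the siblings and their issue.
That amount (£2,360,000) is divided into 4 shares of £590,000: Florian, Torin, and Niko each take £590,000; Vikram's £590,000 share passes to Vikram's issue.
Vikram's share (£590,000) is divided into 2 shares of £295,000: Oona and Sibyl each take £295,000.

Oona receives £295,000.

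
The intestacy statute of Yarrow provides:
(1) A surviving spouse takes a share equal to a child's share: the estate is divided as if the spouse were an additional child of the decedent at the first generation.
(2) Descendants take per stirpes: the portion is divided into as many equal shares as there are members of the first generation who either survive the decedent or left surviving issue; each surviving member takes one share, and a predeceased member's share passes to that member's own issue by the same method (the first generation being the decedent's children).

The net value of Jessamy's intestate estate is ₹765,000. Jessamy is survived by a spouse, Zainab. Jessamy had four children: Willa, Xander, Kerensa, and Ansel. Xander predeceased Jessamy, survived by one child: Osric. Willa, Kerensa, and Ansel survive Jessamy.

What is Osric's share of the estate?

The spouse counts as an additional share at the children's level, so there are 5 primary shares of ₹153,000. Zainab takes one such share (₹153,000).
The children's combined portion (₹612,000) is divided into 4 shares of ₹153,000: Willa, Kerensa, and Ansel each take ₹153,000; Xander's ₹153,000 share passes to Xander's issue.
Xander's share (₹153,000) passes entirely to Osric.

Osric receives ₹153,000.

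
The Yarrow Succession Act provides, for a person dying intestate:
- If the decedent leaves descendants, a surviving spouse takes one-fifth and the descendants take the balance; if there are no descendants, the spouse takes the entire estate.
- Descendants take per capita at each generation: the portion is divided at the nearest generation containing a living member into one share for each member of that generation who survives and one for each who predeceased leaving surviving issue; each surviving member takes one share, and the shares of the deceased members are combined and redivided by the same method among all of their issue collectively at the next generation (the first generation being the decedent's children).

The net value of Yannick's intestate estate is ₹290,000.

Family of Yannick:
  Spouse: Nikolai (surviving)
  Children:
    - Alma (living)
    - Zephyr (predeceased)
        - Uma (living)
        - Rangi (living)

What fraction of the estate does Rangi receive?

Rangi receives 1/5 of the estate.

Nikolai takes one-fifth of ₹290,000 = ₹58,000. The remaining ₹232,000 passes to the descendants.
The descendants' portion (₹232,000) is divided at the children's generation into 2 shares of ₹116,000. Alma takes ₹116,000. The remaining share for the deceased Zephyr (₹116,000) is carried to the next generation.
That pool (₹116,000) is divided at the grandchildren's generation equally among Uma and Rangi: ₹58,000 each.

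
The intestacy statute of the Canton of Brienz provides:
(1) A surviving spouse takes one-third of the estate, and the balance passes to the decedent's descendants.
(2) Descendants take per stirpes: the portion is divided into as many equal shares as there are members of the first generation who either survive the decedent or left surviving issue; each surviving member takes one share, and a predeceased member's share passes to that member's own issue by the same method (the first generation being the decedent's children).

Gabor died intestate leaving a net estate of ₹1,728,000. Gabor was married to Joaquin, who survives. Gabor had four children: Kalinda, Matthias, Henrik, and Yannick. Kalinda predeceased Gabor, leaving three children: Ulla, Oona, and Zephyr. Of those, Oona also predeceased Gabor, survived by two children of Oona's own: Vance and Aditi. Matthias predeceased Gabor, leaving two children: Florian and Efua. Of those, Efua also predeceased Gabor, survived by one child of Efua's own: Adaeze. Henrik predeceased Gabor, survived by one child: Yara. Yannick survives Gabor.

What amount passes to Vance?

Vance receives ₹48,000.

Joaquin takes one-third of ₹1,728,000 = ₹576,000. The remaining ₹1,152,000 passes to the descendants.
The descendants' portion (₹1,152,000) is divided into 4 shares of ₹288,000: Yannick takes ₹288,000; Kalinda's ₹288,000 share passes to Kalinda's issue; Matthias's ₹288,000 share passes to Matthias's issue; Henrik's ₹288,000 share passes to Henrik's issue.
Kalinda's share (₹288,000) is divided into 3 shares of ₹96,000: Ulla and Zephyr each take ₹96,000; Oona's ₹96,000 share passes to Oona's issue.
Oona's share (₹96,000) is divided into 2 shares of ₹48,000: Vance and Aditi each take ₹48,000.
Matthias's share (₹288,000) is divided into 2 shares of ₹144,000: Florian takes ₹144,000; Efua's ₹144,000 share passes to Efua's issue.
Efua's share (₹144,000) passes entirely to Adaeze.
Henrik's share (₹288,000) passes entirely to Yara.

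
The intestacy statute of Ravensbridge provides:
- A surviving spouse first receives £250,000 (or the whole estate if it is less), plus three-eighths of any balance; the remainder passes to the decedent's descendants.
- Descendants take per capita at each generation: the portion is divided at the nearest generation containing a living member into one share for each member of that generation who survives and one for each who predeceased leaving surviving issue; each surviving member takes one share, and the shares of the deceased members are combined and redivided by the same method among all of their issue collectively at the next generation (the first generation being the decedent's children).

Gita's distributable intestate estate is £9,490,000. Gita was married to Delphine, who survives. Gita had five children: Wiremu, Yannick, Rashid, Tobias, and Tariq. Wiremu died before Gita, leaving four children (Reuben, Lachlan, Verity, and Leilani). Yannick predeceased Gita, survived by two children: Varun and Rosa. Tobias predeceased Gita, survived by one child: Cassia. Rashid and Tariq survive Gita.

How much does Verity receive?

Verity receives £495,000.

Delphine first takes £250,000, leaving a balance of £9,240,000. Delphine then takes three-eighths of the balance (£3,465,000), for a total of £3,715,000. The remaining £5,775,000 passes to the descendants.
The descendants' portion (£5,775,000) is divided at the children's generation into 5 shares of £1,155,000. Rashid and Tariq each take £1,155,000. The 3 shares of the deceased (Wiremu, Yannick, and Tobias) are combined into a pool of £3,465,000.
That pool (£3,465,000) is divided at the grandchildren's generation equally among Reuben, Lachlan, Verity, Leilani, Varun, Rosa, and Cassia: £495,000 each.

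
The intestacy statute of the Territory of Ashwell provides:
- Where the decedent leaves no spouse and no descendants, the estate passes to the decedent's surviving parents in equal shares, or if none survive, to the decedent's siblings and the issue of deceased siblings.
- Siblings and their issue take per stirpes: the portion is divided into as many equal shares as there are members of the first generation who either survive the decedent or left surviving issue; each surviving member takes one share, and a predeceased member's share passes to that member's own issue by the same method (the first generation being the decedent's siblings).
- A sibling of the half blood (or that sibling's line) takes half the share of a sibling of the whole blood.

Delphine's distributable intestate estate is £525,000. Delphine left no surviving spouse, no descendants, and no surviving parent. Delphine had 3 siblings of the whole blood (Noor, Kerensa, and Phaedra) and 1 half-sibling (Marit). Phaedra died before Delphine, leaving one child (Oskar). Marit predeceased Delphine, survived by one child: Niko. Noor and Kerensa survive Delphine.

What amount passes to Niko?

The entire £525,000 passes to the siblings and their issue.
Counting each half-blood sibling's line as half a unit, there are 7/2 units in £525,000, so one unit is £150,000. Whole-blood lines (Noor, Kerensa, and Phaedra) take £150,000 each; half-blood lines (Marit) take £75,000 each.
Phaedra's share (£150,000) passes entirely to Oskar.
Marit's share (£75,000) passes entirely to Niko.

Niko receives £75,000.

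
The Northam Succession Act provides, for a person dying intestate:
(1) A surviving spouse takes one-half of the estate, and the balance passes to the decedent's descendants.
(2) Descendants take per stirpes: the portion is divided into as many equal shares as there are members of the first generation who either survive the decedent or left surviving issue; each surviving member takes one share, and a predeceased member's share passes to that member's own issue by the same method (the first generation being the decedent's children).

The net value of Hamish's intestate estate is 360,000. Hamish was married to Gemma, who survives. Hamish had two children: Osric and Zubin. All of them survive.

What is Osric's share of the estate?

Gemma takes one-half of 360,000 = 180,000. The remaining 180,000 passes to the descendants.
The descendants' portion (180,000) is divided into 2 shares of 90,000: Osric and Zubin each take 90,000.

Osric receives 90,000.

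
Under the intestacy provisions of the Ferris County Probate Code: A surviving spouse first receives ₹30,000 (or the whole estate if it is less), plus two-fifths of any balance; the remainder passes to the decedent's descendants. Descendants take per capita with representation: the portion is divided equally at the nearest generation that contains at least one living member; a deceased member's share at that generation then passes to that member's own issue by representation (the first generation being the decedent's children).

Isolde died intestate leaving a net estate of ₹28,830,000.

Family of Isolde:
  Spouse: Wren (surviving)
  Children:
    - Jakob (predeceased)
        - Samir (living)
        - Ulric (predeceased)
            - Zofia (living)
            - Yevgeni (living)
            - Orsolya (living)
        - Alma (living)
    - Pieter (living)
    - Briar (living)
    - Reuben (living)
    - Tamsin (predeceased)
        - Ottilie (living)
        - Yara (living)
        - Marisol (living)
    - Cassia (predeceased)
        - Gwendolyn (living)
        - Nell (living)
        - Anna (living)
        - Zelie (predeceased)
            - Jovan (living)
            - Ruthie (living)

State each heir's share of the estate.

Wren: ₹11,550,000; Samir: ₹960,000; Zofia: ₹320,000; Yevgeni: ₹320,000; Orsolya: ₹320,000; Alma: ₹960,000; Pieter: ₹2,880,000; Briar: ₹2,880,000; Reuben: ₹2,880,000; Ottilie: ₹960,000; Yara: ₹960,000; Marisol: ₹960,000; Gwendolyn: ₹720,000; Nell: ₹720,000; Anna: ₹720,000; Jovan: ₹360,000; Ruthie: ₹360,000

Wren first takes ₹30,000, leaving a balance of ₹28,800,000. Wren then takes two-fifths of the balance (₹11,520,000), for a total of ₹11,550,000. The remaining ₹17,280,000 passes to the descendants.
The descendants' portion (₹17,280,000) is divided into 6 shares of ₹2,880,000: Pieter, Briar, and Reuben each take ₹2,880,000; Jakob's ₹2,880,000 share passes to Jakob's issue; Tamsin's ₹2,880,000 share passes to Tamsin's issue; Cassia's ₹2,880,000 share passes to Cassia's issue.
Jakob's share (₹2,880,000) is divided into 3 shares of ₹960,000: Samir and Alma each take ₹960,000; Ulric's ₹960,000 share passes to Ulric's issue.
Ulric's share (₹960,000) is divided into 3 shares of ₹320,000: Zofia, Yevgeni, and Orsolya each take ₹320,000.
Tamsin's share (₹2,880,000) is divided into 3 shares of ₹960,000: Ottilie, Yara, and Marisol each take ₹960,000.
Cassia's share (₹2,880,000) is divided into 4 shares of ₹720,000: Gwendolyn, Nell, and Anna each take ₹720,000; Zelie's ₹720,000 share passes to Zelie's issue.
Zelie's share (₹720,000) is divided into 2 shares of ₹360,000: Jovan and Ruthie each take ₹360,000.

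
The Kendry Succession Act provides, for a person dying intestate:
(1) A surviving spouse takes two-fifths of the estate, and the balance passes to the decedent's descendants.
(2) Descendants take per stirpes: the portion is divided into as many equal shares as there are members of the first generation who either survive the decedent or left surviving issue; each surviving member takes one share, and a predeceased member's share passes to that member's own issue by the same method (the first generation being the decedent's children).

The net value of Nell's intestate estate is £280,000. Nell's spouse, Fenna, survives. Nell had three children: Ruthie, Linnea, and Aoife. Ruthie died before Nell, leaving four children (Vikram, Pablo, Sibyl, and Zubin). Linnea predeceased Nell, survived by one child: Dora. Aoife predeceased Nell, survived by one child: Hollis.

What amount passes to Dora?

Dora receives £56,000.

Fenna takes two-fifths of £280,000 = £112,000. The remaining £168,000 passes to the descendants.
The descendants' portion (£168,000) is divided into 3 shares of £56,000: Ruthie's £56,000 share passes to Ruthie's issue; Linnea's £56,000 share passes to Linnea's issue; Aoife's £56,000 share passes to Aoife's issue.
Ruthie's share (£56,000) is divided into 4 shares of £14,000: Vikram, Pablo, Sibyl, and Zubin each take £14,000.
Linnea's share (£56,000) passes entirely to Dora.
Aoife's share (£56,000) passes entirely to Hollis.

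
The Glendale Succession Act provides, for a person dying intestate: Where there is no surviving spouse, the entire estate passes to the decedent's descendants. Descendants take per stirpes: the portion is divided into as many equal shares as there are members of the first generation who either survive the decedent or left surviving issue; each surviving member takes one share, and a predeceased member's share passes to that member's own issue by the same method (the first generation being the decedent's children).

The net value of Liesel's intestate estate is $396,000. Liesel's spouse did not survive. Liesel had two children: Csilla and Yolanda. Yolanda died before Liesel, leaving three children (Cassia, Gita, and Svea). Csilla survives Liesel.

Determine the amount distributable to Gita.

The entire $396,000 passes to the descendants.
That amount ($396,000) is divided into 2 shares of $198,000: Csilla takes $198,000; Yolanda's $198,000 share passes to Yolanda's issue.
Yolanda's share ($198,000) is divided into 3 shares of $66,000: Cassia, Gita, and Svea each take $66,000.

Gita receives $66,000.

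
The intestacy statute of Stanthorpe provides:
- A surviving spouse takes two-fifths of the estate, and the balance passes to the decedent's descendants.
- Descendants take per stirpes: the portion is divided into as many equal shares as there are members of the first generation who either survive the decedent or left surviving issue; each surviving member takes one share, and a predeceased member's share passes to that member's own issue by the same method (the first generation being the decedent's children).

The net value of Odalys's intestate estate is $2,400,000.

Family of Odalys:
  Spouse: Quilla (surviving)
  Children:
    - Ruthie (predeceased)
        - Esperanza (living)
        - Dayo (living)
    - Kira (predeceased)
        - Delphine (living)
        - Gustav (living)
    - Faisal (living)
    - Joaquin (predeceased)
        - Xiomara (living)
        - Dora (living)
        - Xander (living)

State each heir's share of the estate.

Quilla: $960,000; Esperanza: $180,000; Dayo: $180,000; Delphine: $180,000; Gustav: $180,000; Faisal: $360,000; Xiomara: $120,000; Dora: $120,000; Xander: $120,000

Quilla takes two-fifths of $2,400,000 = $960,000. The remaining $1,440,000 passes to the descendants.
The descendants' portion ($1,440,000) is divided into 4 shares of $360,000: Faisal takes $360,000; Ruthie's $360,000 share passes to Ruthie's issue; Kira's $360,000 share passes to Kira's issue; Joaquin's $360,000 share passes to Joaquin's issue.
Ruthie's share ($360,000) is divided into 2 shares of $180,000: Esperanza and Dayo each take $180,000.
Kira's share ($360,000) is divided into 2 shares of $180,000: Delphine and Gustav each take $180,000.
Joaquin's share ($360,000) is divided into 3 shares of $120,000: Xiomara, Dora, and Xander each take $120,000.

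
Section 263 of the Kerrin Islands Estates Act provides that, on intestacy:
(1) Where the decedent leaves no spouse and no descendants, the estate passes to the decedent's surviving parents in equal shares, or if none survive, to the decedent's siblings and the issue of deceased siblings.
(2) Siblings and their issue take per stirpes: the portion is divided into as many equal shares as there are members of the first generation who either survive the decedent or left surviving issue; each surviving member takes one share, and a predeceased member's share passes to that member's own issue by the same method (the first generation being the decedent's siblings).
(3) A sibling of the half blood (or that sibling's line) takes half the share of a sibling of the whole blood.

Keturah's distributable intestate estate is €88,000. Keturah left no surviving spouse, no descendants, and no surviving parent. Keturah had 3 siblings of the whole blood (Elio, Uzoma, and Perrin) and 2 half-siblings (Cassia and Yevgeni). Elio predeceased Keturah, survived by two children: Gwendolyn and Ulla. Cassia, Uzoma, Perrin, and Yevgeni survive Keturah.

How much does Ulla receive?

Ulla receives €11,000.

The entire €88,000 passes to the siblings and their issue.
Counting each half-blood sibling's line as half a unit, there are 4 units in €88,000, so one unit is €22,000. Whole-blood lines (Elio, Uzoma, and Perrin) take €22,000 each; half-blood lines (Cassia and Yevgeni) take €11,000 each.
Elio's share (€22,000) is divided into 2 shares of €11,000: Gwendolyn and Ulla each take €11,000.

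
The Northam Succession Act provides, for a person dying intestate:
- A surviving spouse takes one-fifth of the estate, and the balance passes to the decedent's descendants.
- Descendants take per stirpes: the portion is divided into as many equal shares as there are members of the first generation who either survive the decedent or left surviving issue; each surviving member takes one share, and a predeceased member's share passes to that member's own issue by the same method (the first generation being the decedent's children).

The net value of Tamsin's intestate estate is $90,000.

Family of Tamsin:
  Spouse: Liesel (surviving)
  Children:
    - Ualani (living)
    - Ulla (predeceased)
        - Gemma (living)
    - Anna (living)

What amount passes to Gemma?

Liesel takes one-fifth of $90,000 = $18,000. The remaining $72,000 passes to the descendants.
The descendants' portion ($72,000) is divided into 3 shares of $24,000: Ualani and Anna each take $24,000; Ulla's $24,000 share passes to Ulla's issue.
Ulla's share ($24,000) passes entirely to Gemma.

Gemma receives $24,000.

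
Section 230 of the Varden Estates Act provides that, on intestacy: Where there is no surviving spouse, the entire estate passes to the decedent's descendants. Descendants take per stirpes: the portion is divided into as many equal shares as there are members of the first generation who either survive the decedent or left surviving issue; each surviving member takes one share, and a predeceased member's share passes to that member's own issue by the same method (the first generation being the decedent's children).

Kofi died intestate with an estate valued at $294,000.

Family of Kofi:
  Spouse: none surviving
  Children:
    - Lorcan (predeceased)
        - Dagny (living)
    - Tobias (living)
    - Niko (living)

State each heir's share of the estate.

Dagny: $98,000; Tobias: $98,000; Niko: $98,000

The entire $294,000 passes to the descendants.
That amount ($294,000) is divided into 3 shares of $98,000: Tobias and Niko each take $98,000; Lorcan's $98,000 share passes to Lorcan's issue.
Lorcan's share ($98,000) passes entirely to Dagny.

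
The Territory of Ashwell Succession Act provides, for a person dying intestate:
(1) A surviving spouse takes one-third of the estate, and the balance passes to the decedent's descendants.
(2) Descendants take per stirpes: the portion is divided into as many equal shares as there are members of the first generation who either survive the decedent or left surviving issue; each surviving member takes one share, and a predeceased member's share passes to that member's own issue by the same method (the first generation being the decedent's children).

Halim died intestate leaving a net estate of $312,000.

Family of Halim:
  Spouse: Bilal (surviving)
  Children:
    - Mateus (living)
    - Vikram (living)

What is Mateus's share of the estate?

Bilal takes one-third of $312,000 = $104,000. The remaining $208,000 passes to the descendants.
The descendants' portion ($208,000) is divided into 2 shares of $104,000: Mateus and Vikram each take $104,000.

Mateus receives $104,000.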